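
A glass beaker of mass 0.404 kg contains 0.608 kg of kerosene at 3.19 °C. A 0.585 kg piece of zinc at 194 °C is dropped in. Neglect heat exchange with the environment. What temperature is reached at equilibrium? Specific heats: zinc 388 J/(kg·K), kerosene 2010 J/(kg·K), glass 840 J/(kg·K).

Net heat exchanged in the isolated system is zero:
0.585·388·(T − 194) + 0.608·2010·(T − 3.19) + 0.404·840·(T − 3.19) = 0
226.98(T − 194) + 1222.1(T − 3.19) + 339.36(T − 3.19) = 0
(226.98 + 1222.1 + 339.36) T = 226.98·194 + 1222.1·3.19 + 339.36·3.19
T = 49015/1788.4 ≈ 27.41 °C

T_f ≈ 27.4 °C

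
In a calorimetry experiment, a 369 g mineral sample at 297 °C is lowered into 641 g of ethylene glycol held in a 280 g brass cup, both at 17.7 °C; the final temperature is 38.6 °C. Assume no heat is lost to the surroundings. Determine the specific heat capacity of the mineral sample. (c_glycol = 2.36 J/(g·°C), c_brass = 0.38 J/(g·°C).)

Conservation of energy gives ΣQ = 0:
369×c×(38.6 − 297) + 641×2.36×(38.6 − 17.7) + 280×0.38×(38.6 − 17.7) = 0
-95350 c = -33840
c = -33840/-95350 ≈ 0.3549 J/(g·°C)

c ≈ 0.355 J/(g·°C)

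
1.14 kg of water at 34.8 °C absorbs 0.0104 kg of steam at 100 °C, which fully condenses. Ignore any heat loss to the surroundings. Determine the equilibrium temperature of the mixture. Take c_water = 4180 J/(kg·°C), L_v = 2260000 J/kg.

Setting the total heat transfer to zero:
steam→water at 100 °C releases m L_v = 0.0104·2260000 = 23504
  condensate cools 100→T: 0.0104·4180·(T − 100) = 43.47(T − 100)
  water warms: 1.14·4180·(T − 34.8) = 4765.2(T − 34.8)
4808.7 T = 23504 + 4347.2 + 165829 = 193680
T ≈ 40.28 °C (< 100 °C, so full condensation is consistent).

T_f ≈ 40.3 °C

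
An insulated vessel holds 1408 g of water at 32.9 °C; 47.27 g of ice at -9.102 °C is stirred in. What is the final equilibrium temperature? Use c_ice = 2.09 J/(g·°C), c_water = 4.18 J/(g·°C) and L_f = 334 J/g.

Net heat exchanged in the isolated system is zero:
ice -9.102→0 °C: 47.27×2.09×9.102 = 899.23
  latent heat to melt: 47.27×334 = 15788
  warm the meltwater: 197.59 T
  water: 5885.4(T − 32.9)
6083 T = 193631 − 16687 = 176944
T ≈ 29.09 °C. Since T > 0 °C, the all-ice-melts assumption holds.

T_f ≈ 29.1 °C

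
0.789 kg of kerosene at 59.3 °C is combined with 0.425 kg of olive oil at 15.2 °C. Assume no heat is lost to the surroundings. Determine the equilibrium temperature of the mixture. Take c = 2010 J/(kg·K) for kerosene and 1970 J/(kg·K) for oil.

T_f ≈ 44.1 °C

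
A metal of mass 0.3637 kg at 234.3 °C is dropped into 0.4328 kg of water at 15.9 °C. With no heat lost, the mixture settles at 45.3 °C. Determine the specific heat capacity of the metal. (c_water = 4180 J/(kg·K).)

c ≈ 774 J/(kg·K)

Heat gained plus heat lost sum to zero:
0.3637×c×(45.3 − 234.3) + 0.4328×4180×(45.3 − 15.9) = 0
-68.74 c = -53188
c = -53188/-68.74 ≈ 773.8 J/(kg·K)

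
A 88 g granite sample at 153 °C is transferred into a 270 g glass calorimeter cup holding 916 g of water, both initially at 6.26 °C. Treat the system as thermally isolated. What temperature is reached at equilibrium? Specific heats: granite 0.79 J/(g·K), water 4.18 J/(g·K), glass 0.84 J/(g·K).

T_f ≈ 8.7 °C

Taking heat into each body as positive, Σ m c ΔT = 0:
88·0.79·(T − 153) + 916·4.18·(T − 6.26) + 270·0.84·(T − 6.26) = 0
4125.2 T = 36025
T = 36025 / 4125.2 = 8.73 °C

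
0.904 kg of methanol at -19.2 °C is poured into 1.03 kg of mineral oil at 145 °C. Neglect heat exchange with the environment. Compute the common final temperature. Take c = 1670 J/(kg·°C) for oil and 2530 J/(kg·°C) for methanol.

Set heat shed by the hot body equal to heat absorbed by the cold body:
1.03*1670*(145 − T) = 0.904*2530*(T − (-19.2))
1720.1(145 − T) = 2287.1(T − (-19.2))
4007.2 T = 205502  ⇒  T ≈ 51.28 °C

T_f ≈ 51.3 °C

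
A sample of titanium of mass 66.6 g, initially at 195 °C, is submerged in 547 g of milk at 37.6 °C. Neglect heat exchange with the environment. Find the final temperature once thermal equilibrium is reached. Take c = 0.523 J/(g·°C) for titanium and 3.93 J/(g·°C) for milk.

T_f ≈ 40.1 °C

|Q_titanium| = |Q_milk|:
66.6*0.523*(195 − T) = 547*3.93*(T − 37.6)
34.83(195 − T) = 2149.7(T − 37.6)
2184.5 T = 87621  ⇒  T ≈ 40.11 °C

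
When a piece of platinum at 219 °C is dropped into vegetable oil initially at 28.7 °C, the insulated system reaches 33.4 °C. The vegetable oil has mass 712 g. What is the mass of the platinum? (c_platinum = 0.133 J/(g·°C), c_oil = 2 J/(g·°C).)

|Q_platinum| = |Q_oil|:
m×0.133×(219 − 33.4) = 712×2×(33.4 − 28.7)
24.68 m = 6692.8  ⇒  m ≈ 271.1 g

m ≈ 271 g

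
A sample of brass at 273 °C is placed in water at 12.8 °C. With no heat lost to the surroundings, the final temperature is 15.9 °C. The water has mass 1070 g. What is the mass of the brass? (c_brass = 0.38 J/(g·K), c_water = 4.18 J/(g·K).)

|Q_brass| = |Q_water|:
m·0.38·(273 − 15.9) = 1070·4.18·(15.9 − 12.8)
97.7 m = 13865  ⇒  m ≈ 141.9 g

m ≈ 142 g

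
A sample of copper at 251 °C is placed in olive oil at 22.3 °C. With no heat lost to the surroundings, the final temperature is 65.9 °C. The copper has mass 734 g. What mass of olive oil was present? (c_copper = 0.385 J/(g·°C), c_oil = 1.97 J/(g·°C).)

|Q_copper| = |Q_oil|:
734·0.385·(251 − 65.9) = m·1.97·(65.9 − 22.3)
85.89 m = 52307  ⇒  m ≈ 609 g

m ≈ 609 g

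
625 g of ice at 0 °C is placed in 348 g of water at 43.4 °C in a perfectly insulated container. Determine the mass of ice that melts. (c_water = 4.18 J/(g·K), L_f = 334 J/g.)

m_melted ≈ 189 g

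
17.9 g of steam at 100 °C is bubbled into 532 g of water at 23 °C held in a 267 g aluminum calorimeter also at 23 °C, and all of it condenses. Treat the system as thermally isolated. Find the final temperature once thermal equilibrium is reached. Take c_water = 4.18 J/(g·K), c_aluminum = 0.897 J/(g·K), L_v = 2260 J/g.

Conservation of energy gives ΣQ = 0:
latent heat released on condensation: 17.9·2260 = 40454; condensate cools 100→T: 17.9·4.18·(T − 100) = 74.82(T − 100); water warms: 532·4.18·(T − 23) = 2223.8(T − 23); aluminum cup: 267·0.897·(T − 23) = 239.5(T − 23)
2538.1 T = 40454 + 7482.2 + 56655 = 104591
T ≈ 41.21 °C, under the boiling point, so the assumption holds.

T_f ≈ 41.2 °C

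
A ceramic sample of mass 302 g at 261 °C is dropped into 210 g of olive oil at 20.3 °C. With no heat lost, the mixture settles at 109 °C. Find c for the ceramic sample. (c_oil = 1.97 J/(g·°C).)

c ≈ 0.799 J/(g·°C)

Heat lost by the ceramic sample = heat gained by the oil:
302·c·(261 − 109) = 210·1.97·(109 − 20.3)
45904 c = 36695  ⇒  c ≈ 0.7994 J/(g·°C)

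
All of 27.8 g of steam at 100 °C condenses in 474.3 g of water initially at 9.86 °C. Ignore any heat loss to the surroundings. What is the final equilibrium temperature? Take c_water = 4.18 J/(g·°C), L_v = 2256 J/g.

T_f ≈ 44.7 °C

Energy balance with sensible and latent terms:
latent heat released on condensation: 27.8×2256 = 62717; condensate cools 100→T: 27.8×4.18×(T − 100) = 116.2(T − 100); original water: 1982.6(T − 9.86)
2098.8 T = 62717 + 11620 + 19548 = 93885
T ≈ 44.73 °C — below 100 °C, confirming all the steam condensed.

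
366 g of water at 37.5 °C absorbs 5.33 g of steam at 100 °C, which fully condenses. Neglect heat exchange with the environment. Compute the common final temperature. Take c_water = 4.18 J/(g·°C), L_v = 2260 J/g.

Conservation of energy gives ΣQ = 0:
latent heat released on condensation: 5.33·2260 = 12046
  condensed water 100 °C→T: 22.28(T − 100)
  original water: 1529.9(T − 37.5)
1552.2 T = 12046 + 2227.9 + 57370 = 71644
T ≈ 46.16 °C — below 100 °C, confirming all the steam condensed.

T_f ≈ 46.2 °C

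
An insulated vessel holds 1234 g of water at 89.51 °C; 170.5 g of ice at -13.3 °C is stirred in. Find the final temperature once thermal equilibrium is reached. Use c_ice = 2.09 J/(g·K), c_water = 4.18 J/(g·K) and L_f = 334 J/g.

Energy conservation, ΣQ = 0:
warm ice to 0 °C: 170.5·2.09·(0 − (-13.3)) = 4739.4
  latent heat to melt: 170.5·334 = 56947
  warm the meltwater: 712.69 T
  water cools: 1234·4.18·(T − 89.51) = 5158.1(T − 89.51)
5870.8 T = 461703 − 61686 = 400017
T ≈ 68.14 °C. Since T > 0 °C, the all-ice-melts assumption holds.

T_f ≈ 68.1 °C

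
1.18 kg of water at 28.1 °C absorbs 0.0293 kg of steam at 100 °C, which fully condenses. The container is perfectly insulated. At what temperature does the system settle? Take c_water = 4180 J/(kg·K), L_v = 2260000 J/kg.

Heat gained plus heat lost sum to zero:
steam→water at 100 °C releases m L_v = 0.0293×2260000 = 66218; condensate cools 100→T: 0.0293×4180×(T − 100) = 122.47(T − 100); original water: 4932.4(T − 28.1)
5054.9 T = 66218 + 12247 + 138600 = 217066
T ≈ 42.94 °C (< 100 °C, so full condensation is consistent).

T_f ≈ 42.9 °C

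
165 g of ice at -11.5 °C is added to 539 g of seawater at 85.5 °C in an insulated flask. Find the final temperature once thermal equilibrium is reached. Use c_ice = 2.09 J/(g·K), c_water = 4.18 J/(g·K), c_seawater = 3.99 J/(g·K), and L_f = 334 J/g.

Heat gained plus heat lost sum to zero:
ice -11.5→0 °C: 165·2.09·11.5 = 3965.8
  latent heat to melt: 165·334 = 55110
  warm the meltwater: 689.7 T
  seawater: 2150.6(T − 85.5)
2840.3 T = 183877 − 59076 = 124801
T ≈ 43.94 °C (positive, so assuming full melt was valid).

T_f ≈ 43.9 °C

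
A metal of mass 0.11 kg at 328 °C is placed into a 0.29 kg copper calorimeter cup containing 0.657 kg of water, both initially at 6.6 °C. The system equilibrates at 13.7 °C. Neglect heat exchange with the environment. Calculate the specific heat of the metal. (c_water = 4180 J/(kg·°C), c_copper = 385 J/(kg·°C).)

c ≈ 587 J/(kg·°C)

Heat gained plus heat lost sum to zero:
0.11×c×(13.7 − 328) + 0.657×4180×(13.7 − 6.6) + 0.29×385×(13.7 − 6.6) = 0
-34.57 c = -20291
c = -20291/-34.57 ≈ 586.9 J/(kg·°C)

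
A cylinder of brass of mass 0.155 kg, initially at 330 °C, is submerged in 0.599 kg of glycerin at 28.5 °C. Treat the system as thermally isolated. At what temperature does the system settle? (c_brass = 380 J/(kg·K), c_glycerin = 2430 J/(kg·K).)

T_f ≈ 40.2 °C

T_f = Σ m_i c_i T_i / Σ m_i c_i:
T_f = (58.9*330 + 1455.6*28.5) / (58.9 + 1455.6)
    = 60921 / 1514.5 ≈ 40.23 °C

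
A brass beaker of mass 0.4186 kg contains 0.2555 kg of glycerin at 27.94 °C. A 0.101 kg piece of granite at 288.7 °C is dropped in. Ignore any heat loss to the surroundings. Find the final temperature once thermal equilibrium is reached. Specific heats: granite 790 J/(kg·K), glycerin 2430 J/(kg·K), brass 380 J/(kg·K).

T_f ≈ 52.1 °C

Taking heat into each body as positive, Σ m c ΔT = 0:
0.101*790*(T − 288.7) + 0.2555*2430*(T − 27.94) + 0.4186*380*(T − 27.94) = 0
(79.79 + 620.87 + 159.07) T = 79.79*288.7 + 620.87*27.94 + 159.07*27.94
T = 44827/859.72 ≈ 52.14 °C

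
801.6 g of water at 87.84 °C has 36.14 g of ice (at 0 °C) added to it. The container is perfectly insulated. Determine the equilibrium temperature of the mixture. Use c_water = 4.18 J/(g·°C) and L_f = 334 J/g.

T_f ≈ 80.6 °C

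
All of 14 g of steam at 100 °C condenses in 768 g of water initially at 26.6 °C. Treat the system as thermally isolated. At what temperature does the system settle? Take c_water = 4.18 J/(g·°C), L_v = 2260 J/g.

T_f ≈ 37.6 °C

Let T be the final temperature. ΣQ_i = 0:
latent heat released on condensation: 14·2260 = 31640
  condensate cools 100→T: 14·4.18·(T − 100) = 58.52(T − 100)
  water warms: 768·4.18·(T − 26.6) = 3210.2(T − 26.6)
3268.8 T = 31640 + 5852 + 85392 = 122884
T ≈ 37.59 °C (< 100 °C, so full condensation is consistent).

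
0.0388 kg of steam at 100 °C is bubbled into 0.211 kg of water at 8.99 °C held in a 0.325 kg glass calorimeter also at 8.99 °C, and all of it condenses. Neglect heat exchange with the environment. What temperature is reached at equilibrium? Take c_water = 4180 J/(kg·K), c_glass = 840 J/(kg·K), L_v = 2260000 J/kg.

Energy balance with sensible and latent terms:
steam→water at 100 °C releases m L_v = 0.0388·2260000 = 87688
  condensed water 100 °C→T: 162.18(T − 100)
  water warms: 0.211·4180·(T − 8.99) = 881.98(T − 8.99)
  cup: 273(T − 8.99)
1317.2 T = 87688 + 16218 + 10383 = 114290
T ≈ 86.77 °C — below 100 °C, confirming all the steam condensed.

T_f ≈ 86.8 °C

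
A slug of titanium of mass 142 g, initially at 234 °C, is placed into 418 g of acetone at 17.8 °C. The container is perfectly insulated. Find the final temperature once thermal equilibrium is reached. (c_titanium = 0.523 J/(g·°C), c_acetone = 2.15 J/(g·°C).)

T_f ≈ 34.3 °C

T_f is the heat-capacity-weighted average of the initial temperatures:
T_f = (74.27×234 + 898.7×17.8) / (74.27 + 898.7)
    = 33375 / 972.97 ≈ 34.30 °C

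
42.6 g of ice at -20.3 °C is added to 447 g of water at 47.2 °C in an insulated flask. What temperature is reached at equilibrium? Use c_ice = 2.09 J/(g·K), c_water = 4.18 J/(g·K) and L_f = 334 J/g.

T_f ≈ 35.3 °C

Net heat exchanged in the isolated system is zero:
warm ice to 0 °C: 42.6·2.09·(0 − (-20.3)) = 1807.4
  melt ice: 42.6·334 = 14228
  warm the meltwater: 178.07 T
  water: 1868.5(T − 47.2)
2046.5 T = 88191 − 16036 = 72156
T ≈ 35.26 °C — above 0 °C, consistent with complete melting.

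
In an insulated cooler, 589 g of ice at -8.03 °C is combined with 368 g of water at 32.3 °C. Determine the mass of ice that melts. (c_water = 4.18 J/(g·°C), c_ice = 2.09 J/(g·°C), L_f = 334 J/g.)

Cooling the water to 0 °C releases 368·4.18·32.3 = 49685 J.
Warming the ice to 0 °C takes 589·2.09·8.03 = 9885 J, leaving 39800 J for melting.
Melting all 589 g of ice would need 589·334 = 196726 J.
That's not enough to melt it all — equilibrium is at 0 °C with ice remaining.
m_melt = 39800 / L_f = 119.2 g.

m_melted ≈ 119 g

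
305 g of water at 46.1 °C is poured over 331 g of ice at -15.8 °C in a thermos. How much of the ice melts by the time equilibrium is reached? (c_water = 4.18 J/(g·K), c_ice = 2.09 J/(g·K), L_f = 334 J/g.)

m_melted ≈ 143 g

Cooling the water to 0 °C releases 305×4.18×46.1 = 58773 J.
Warming the ice to 0 °C takes 331×2.09×15.8 = 10930 J, leaving 47843 J for melting.
Fully melting the ice requires m_ice L_f = 331×334 = 110554 J.
47843 J < 110554 J, so only part of the ice melts and the system sits at 0 °C.
Mass melted = 47843/334 ≈ 143.2 g.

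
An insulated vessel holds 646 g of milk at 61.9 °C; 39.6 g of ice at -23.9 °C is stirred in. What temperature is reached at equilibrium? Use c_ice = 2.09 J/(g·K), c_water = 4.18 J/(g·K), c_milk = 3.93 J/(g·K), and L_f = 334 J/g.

Setting the total heat transfer to zero:
ice -23.9→0 °C: 39.6·2.09·23.9 = 1978.1; fusion: m_ice L_f = 39.6·334 = 13226; meltwater 0→T: 39.6·4.18·T = 165.53 T; milk cools: 646·3.93·(T − 61.9) = 2538.8(T − 61.9)
2704.3 T = 157150 − 15204 = 141946
T ≈ 52.49 °C. Since T > 0 °C, the all-ice-melts assumption holds.

T_f ≈ 52.5 °C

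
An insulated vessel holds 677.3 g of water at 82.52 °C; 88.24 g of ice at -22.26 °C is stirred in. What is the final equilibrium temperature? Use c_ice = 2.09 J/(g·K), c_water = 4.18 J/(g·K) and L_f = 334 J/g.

T_f ≈ 62.5 °C

Taking heat into each body as positive, Σ m c ΔT = 0:
warm ice to 0 °C: 88.24·2.09·(0 − (-22.26)) = 4105.2
  latent heat to melt: 88.24·334 = 29472
  warm the meltwater: 368.84 T
  water: 2831.1(T − 82.52)
3200 T = 233624 − 33577 = 200046
T ≈ 62.52 °C (positive, so assuming full melt was valid).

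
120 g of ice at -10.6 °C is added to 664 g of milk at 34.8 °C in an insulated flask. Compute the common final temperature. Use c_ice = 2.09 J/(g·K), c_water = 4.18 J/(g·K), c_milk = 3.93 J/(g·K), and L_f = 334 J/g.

T_f ≈ 15.5 °C

Energy conservation, ΣQ = 0:
ice -10.6→0 °C: 120·2.09·10.6 = 2658.5
  latent heat to melt: 120·334 = 40080
  meltwater 0→T: 120·4.18·T = 501.6 T
  milk: 2609.5(T − 34.8)
3111.1 T = 90811 − 42738 = 48073
T ≈ 15.45 °C (positive, so assuming full melt was valid).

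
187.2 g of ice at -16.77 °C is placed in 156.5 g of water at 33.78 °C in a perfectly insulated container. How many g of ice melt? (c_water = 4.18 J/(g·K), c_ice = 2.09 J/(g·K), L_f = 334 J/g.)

Heat available from the water dropping to 0 °C: 156.5·4.18·33.78 = 22098 J.
Warming the ice to 0 °C takes 187.2·2.09·16.77 = 6561.2 J, leaving 15537 J for melting.
Melting all 187.2 g of ice would need 187.2·334 = 62525 J.
15537 J < 62525 J, so only part of the ice melts and the system sits at 0 °C.
Mass melted = 15537/334 ≈ 46.52 g.

m_melted ≈ 46.5 g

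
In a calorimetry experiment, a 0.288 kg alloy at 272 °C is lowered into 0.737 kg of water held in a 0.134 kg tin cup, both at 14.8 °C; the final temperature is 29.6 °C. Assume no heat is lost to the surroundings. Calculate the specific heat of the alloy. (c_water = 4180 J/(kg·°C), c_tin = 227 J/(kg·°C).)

Taking heat into each body as positive, Σ m c ΔT = 0:
0.288×c×(29.6 − 272) + 0.737×4180×(29.6 − 14.8) + 0.134×227×(29.6 − 14.8) = 0
-69.81 c = -46044
c = -46044/-69.81 ≈ 659.5 J/(kg·°C)

c ≈ 660 J/(kg·°C)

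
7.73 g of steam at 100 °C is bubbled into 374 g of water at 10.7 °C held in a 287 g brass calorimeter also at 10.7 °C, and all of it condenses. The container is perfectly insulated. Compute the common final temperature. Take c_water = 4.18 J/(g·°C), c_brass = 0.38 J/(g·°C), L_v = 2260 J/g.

T_f ≈ 22.6 °C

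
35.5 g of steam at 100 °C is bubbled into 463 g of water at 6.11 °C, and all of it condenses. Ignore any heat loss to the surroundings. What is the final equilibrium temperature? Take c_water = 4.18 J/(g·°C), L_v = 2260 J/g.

Taking heat into each body as positive, Σ m c ΔT = 0:
condense steam: −35.5·2260 = −80230; condensed water 100 °C→T: 148.39(T − 100); original water: 1935.3(T − 6.11)
2083.7 T = 80230 + 14839 + 11825 = 106894
T ≈ 51.30 °C (< 100 °C, so full condensation is consistent).

T_f ≈ 51.3 °C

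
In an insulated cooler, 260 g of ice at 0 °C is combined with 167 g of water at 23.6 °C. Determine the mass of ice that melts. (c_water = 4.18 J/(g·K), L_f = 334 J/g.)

Heat available from the water dropping to 0 °C: 167·4.18·23.6 = 16474 J.
To melt every bit of ice: 260·334 = 86840 J.
That's not enough to melt it all — equilibrium is at 0 °C with ice remaining.
m_melt = 16474 / L_f = 49.32 g.

m_melted ≈ 49.3 g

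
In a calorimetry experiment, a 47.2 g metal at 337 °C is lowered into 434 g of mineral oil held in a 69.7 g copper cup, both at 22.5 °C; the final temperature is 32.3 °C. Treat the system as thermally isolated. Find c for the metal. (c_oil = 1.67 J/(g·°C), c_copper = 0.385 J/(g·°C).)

c ≈ 0.512 J/(g·°C)

Net heat exchanged in the isolated system is zero:
47.2·c·(32.3 − 337) + 434·1.67·(32.3 − 22.5) + 69.7·0.385·(32.3 − 22.5) = 0
-14382 c = -7365.8
c = -7365.8/-14382 ≈ 0.5122 J/(g·°C)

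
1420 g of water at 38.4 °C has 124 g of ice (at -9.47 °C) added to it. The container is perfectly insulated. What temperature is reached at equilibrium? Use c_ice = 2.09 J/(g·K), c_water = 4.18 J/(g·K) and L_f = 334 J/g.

T_f ≈ 28.5 °C

Energy balance with sensible and latent terms:
warm ice to 0 °C: 124·2.09·(0 − (-9.47)) = 2454.2; latent heat to melt: 124·334 = 41416; meltwater 0→T: 124·4.18·T = 518.32 T; water cools: 1420·4.18·(T − 38.4) = 5935.6(T − 38.4)
6453.9 T = 227927 − 43870 = 184057
T ≈ 28.52 °C — above 0 °C, consistent with complete melting.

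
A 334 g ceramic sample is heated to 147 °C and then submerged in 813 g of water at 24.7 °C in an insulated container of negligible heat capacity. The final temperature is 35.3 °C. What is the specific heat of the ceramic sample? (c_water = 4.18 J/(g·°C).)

c ≈ 0.966 J/(g·°C)

m_s c (T_s − T_f) = m_water c_water (T_f − T_0):
334·c·(147 − 35.3) = 813·4.18·(35.3 − 24.7)
37308 c = 36022  ⇒  c ≈ 0.9655 J/(g·°C)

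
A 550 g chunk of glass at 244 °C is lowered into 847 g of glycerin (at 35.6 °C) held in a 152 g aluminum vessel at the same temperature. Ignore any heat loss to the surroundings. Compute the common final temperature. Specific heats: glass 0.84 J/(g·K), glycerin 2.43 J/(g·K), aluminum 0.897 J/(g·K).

T_f ≈ 71.8 °C

Setting the total heat transfer to zero:
550*0.84*(T − 244) + 847*2.43*(T − 35.6) + 152*0.897*(T − 35.6) = 0
2656.6 T = 190854
T = 190854 / 2656.6 = 71.8 °C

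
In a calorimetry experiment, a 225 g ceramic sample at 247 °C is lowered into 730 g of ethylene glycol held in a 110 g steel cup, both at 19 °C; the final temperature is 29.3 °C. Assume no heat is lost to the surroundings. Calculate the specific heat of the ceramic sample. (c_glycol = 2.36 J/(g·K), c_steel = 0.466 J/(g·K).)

c ≈ 0.373 J/(g·K)

Net heat exchanged in the isolated system is zero:
225×c×(29.3 − 247) + 730×2.36×(29.3 − 19) + 110×0.466×(29.3 − 19) = 0
-48982 c = -18273
c = -18273/-48982 ≈ 0.373 J/(g·K)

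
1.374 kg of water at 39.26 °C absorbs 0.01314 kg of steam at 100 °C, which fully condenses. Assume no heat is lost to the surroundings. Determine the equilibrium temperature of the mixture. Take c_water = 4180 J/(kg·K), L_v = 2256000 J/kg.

T_f ≈ 44.9 °C

Energy balance with sensible and latent terms:
steam→water at 100 °C releases m L_v = 0.01314×2256000 = 29644; condensate cools 100→T: 0.01314×4180×(T − 100) = 54.93(T − 100); water warms: 1.374×4180×(T − 39.26) = 5743.3(T − 39.26)
5798.2 T = 29644 + 5492.5 + 225483 = 260619
T ≈ 44.95 °C, under the boiling point, so the assumption holds.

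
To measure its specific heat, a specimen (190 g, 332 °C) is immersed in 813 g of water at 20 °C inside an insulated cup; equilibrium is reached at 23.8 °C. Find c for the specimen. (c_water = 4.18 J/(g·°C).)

c ≈ 0.221 J/(g·°C)

m_s c (T_s − T_f) = m_water c_water (T_f − T_0):
190×c×(332 − 23.8) = 813×4.18×(23.8 − 20)
58558 c = 12914  ⇒  c ≈ 0.2205 J/(g·°C)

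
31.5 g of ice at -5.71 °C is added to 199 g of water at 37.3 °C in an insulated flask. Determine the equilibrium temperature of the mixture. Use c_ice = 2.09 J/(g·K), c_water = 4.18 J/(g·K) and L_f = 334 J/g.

Heat gained plus heat lost sum to zero:
warm ice to 0 °C: 31.5×2.09×(0 − (-5.71)) = 375.92; latent heat to melt: 31.5×334 = 10521; meltwater 0→T: 31.5×4.18×T = 131.67 T; water: 831.82(T − 37.3)
963.49 T = 31027 − 10897 = 20130
T ≈ 20.89 °C. Since T > 0 °C, the all-ice-melts assumption holds.

T_f ≈ 20.9 °C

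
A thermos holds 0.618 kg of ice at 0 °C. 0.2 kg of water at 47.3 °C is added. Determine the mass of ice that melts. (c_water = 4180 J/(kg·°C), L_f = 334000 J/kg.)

Water can give up m c ΔT = 0.2·4180·47.3 = 39543 J before reaching 0 °C.
Fully melting the ice requires m_ice L_f = 0.618·334000 = 206412 J.
That's not enough to melt it all — equilibrium is at 0 °C with ice remaining.
m_melted·334000 = 39543  ⇒  m_melted ≈ 0.1184 kg.

m_melted ≈ 0.118 kg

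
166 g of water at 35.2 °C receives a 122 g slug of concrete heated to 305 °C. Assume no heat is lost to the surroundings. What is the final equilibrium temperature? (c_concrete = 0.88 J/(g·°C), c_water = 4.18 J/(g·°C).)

T_f is the heat-capacity-weighted average of the initial temperatures:
T_f = (107.36·305 + 693.88·35.2) / (107.36 + 693.88)
    = 57169 / 801.24 ≈ 71.35 °C

T_f ≈ 71.4 °C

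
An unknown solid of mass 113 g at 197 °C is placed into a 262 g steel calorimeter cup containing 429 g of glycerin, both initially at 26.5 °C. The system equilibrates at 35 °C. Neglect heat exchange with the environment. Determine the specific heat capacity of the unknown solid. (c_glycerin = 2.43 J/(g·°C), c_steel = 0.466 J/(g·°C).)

c ≈ 0.541 J/(g·°C)

Setting the total heat transfer to zero:
113·c·(35 − 197) + 429·2.43·(35 − 26.5) + 262·0.466·(35 − 26.5) = 0
-18306 c = -9898.8
c = -9898.8/-18306 ≈ 0.5407 J/(g·°C)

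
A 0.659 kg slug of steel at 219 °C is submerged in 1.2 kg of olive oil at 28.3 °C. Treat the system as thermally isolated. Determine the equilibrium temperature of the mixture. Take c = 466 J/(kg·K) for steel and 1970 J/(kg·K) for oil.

Heat gained plus heat lost sum to zero:
0.659*466*(T − 219) + 1.2*1970*(T − 28.3) = 0
2671.1 T = 134155
T ≈ 50.22 °C

T_f ≈ 50.2 °C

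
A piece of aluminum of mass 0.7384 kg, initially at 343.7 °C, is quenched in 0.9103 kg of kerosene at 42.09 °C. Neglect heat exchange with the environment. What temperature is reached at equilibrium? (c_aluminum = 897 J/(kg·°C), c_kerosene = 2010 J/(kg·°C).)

Setting the total heat transfer to zero:
0.7384·897·(T − 343.7) + 0.9103·2010·(T − 42.09) = 0
662.34(T − 343.7) + 1829.7(T − 42.09) = 0
2492 T = 304660
T = 304660 / 2492 = 122 °C

T_f ≈ 122.3 °C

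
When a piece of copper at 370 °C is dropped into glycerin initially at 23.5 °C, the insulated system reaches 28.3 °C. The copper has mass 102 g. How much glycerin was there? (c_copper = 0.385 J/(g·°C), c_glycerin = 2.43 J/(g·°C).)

m ≈ 1150 g

Heat lost by the copper = heat gained by the glycerin:
102·0.385·(370 − 28.3) = m·2.43·(28.3 − 23.5)
11.66 m = 13419  ⇒  m ≈ 1150 g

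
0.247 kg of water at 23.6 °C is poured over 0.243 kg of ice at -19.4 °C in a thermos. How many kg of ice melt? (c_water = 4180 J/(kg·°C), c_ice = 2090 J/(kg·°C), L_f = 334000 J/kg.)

Water can give up m c ΔT = 0.247·4180·23.6 = 24366 J before reaching 0 °C.
Warming the ice to 0 °C takes 0.243·2090·19.4 = 9852.7 J, leaving 14513 J for melting.
Melting all 0.243 kg of ice would need 0.243·334000 = 81162 J.
That's not enough to melt it all — equilibrium is at 0 °C with ice remaining.
m_melted·334000 = 14513  ⇒  m_melted ≈ 0.04345 kg.

m_melted ≈ 0.0435 kg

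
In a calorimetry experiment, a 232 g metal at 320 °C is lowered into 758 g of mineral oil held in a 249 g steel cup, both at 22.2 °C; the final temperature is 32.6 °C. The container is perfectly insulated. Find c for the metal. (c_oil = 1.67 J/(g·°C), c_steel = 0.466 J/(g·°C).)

Taking heat into each body as positive, Σ m c ΔT = 0:
232·c·(32.6 − 320) + 758·1.67·(32.6 − 22.2) + 249·0.466·(32.6 − 22.2) = 0
-66677 c = -14372
c = -14372/-66677 ≈ 0.2155 J/(g·°C)

c ≈ 0.216 J/(g·°C)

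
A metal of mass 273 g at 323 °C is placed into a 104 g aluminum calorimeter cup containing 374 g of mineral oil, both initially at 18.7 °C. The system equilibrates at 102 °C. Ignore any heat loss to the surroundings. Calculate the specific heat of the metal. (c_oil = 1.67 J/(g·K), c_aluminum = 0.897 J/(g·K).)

c ≈ 0.991 J/(g·K)

Net heat exchanged in the isolated system is zero:
273×c×(102 − 323) + 374×1.67×(102 − 18.7) + 104×0.897×(102 − 18.7) = 0
-60333 c = -59798
c = -59798/-60333 ≈ 0.9911 J/(g·K)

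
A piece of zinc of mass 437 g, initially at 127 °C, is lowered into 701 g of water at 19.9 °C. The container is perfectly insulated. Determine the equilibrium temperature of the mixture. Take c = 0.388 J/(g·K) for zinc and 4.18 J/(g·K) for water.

T_f ≈ 25.8 °C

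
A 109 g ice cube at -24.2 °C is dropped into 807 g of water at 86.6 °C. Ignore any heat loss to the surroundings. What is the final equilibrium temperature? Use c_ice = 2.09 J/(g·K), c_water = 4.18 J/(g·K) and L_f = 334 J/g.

T_f ≈ 65.3 °C

Energy balance with sensible and latent terms:
ice -24.2→0 °C: 109·2.09·24.2 = 5513
  fusion: m_ice L_f = 109·334 = 36406
  warm the meltwater: 455.62 T
  water: 3373.3(T − 86.6)
3828.9 T = 292124 − 41919 = 250205
T ≈ 65.35 °C (positive, so assuming full melt was valid).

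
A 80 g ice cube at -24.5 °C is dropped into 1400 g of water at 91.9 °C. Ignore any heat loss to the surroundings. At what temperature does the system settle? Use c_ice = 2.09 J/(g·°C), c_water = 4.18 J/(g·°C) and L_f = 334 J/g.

Sum of m c ΔT and latent-heat terms is zero:
warm ice to 0 °C: 80×2.09×(0 − (-24.5)) = 4096.4; latent heat to melt: 80×334 = 26720; warm the meltwater: 334.4 T; water: 5852(T − 91.9)
6186.4 T = 537799 − 30816 = 506982
T ≈ 81.95 °C — above 0 °C, consistent with complete melting.

T_f ≈ 82.0 °C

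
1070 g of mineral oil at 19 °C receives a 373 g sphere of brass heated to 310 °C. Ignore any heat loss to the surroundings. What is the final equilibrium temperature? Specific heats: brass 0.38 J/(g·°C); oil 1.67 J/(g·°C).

T_f = Σ m_i c_i T_i / Σ m_i c_i:
T_f = (141.74·310 + 1786.9·19) / (141.74 + 1786.9)
    = 77890 / 1928.6 ≈ 40.39 °C

T_f ≈ 40.4 °C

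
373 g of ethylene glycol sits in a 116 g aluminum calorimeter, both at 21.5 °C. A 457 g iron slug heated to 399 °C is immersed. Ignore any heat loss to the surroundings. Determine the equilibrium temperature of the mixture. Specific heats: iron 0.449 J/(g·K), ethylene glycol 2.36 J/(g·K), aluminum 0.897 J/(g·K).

T_f ≈ 86.6 °C

Energy conservation, ΣQ = 0:
457×0.449×(T − 399) + 373×2.36×(T − 21.5) + 116×0.897×(T − 21.5) = 0
205.19(T − 399) + 880.28(T − 21.5) + 104.05(T − 21.5) = 0
(205.19 + 880.28 + 104.05) T = 205.19×399 + 880.28×21.5 + 104.05×21.5
T ≈ 86.62 °C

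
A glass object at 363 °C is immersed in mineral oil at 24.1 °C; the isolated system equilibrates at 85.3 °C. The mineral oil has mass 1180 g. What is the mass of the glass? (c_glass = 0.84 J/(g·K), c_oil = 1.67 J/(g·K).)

m ≈ 517 g

Heat lost by the glass = heat gained by the oil:
m×0.84×(363 − 85.3) = 1180×1.67×(85.3 − 24.1)
233.27 m = 120601  ⇒  m ≈ 517 g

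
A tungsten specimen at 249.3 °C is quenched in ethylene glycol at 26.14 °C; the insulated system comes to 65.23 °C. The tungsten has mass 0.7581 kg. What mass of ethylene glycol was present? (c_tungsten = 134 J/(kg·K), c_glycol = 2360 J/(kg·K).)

m ≈ 0.203 kg

Energy conservation, ΣQ = 0:
0.7581·134·(65.23 − 249.3) + m·2360·(65.23 − 26.14) = 0
92252 m = 18699
m = 18699/92252 ≈ 0.2027 kg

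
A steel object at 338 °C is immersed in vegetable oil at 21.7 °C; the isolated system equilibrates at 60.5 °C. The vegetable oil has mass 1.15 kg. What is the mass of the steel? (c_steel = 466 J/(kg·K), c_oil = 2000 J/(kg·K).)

m ≈ 0.69 kg

Heat lost by the steel = heat gained by the oil:
m·466·(338 − 60.5) = 1.15·2000·(60.5 − 21.7)
129315 m = 89240  ⇒  m ≈ 0.6901 kg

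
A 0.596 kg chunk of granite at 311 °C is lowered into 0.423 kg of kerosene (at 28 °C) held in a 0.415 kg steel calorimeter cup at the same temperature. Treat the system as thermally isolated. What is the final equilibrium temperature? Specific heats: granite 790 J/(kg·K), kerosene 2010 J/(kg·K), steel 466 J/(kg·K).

Net heat exchanged in the isolated system is zero:
0.596×790×(T − 311) + 0.423×2010×(T − 28) + 0.415×466×(T − 28) = 0
1514.5 T = 175653
T = 175653 / 1514.5 = 116 °C

T_f ≈ 116.0 °C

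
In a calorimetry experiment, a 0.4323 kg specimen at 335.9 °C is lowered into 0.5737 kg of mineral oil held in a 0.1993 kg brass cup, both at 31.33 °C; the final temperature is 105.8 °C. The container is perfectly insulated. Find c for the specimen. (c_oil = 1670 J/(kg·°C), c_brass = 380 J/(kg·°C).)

Setting the total heat transfer to zero:
0.4323×c×(105.8 − 335.9) + 0.5737×1670×(105.8 − 31.33) + 0.1993×380×(105.8 − 31.33) = 0
-99.47 c = -76988
c = -76988/-99.47 ≈ 774 J/(kg·°C)

c ≈ 774 J/(kg·°C)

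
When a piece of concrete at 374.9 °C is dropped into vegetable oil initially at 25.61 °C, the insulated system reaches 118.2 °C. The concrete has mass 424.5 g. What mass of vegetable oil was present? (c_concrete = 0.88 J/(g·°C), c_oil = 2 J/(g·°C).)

Setting the total heat transfer to zero:
424.5·0.88·(118.2 − 374.9) + m·2·(118.2 − 25.61) = 0
185.18 m = 95893
m = 95893/185.18 ≈ 517.8 g

m ≈ 518 g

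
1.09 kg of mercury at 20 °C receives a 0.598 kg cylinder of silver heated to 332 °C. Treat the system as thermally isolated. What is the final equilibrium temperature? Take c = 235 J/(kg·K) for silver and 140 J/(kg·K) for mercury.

T_f ≈ 169.6 °C

Energy conservation, ΣQ = 0:
0.598*235*(T − 332) + 1.09*140*(T − 20) = 0
140.53(T − 332) + 152.6(T − 20) = 0
(140.53 + 152.6) T = 140.53*332 + 152.6*20
T ≈ 169.58 °C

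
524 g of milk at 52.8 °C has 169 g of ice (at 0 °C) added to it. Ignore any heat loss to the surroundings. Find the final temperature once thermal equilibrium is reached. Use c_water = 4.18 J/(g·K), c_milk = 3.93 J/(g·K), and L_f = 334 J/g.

T_f ≈ 18.9 °C

Conservation of energy gives ΣQ = 0:
fusion: m_ice L_f = 169·334 = 56446; warm the meltwater: 706.42 T; milk cools: 524·3.93·(T − 52.8) = 2059.3(T − 52.8)
2765.7 T = 108732 − 56446 = 52286
T ≈ 18.90 °C — above 0 °C, consistent with complete melting.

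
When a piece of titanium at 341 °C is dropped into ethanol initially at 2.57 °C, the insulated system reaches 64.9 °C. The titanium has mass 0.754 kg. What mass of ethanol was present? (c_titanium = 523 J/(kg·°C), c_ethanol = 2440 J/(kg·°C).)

|Q_titanium| = |Q_ethanol|:
0.754×523×(341 − 64.9) = m×2440×(64.9 − 2.57)
152085 m = 108878  ⇒  m ≈ 0.7159 kg

m ≈ 0.716 kg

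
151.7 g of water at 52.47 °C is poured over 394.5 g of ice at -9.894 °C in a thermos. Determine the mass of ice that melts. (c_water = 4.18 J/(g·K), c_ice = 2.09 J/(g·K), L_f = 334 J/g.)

m_melted ≈ 75.2 g

Water can give up m c ΔT = 151.7×4.18×52.47 = 33272 J before reaching 0 °C.
Warming the ice to 0 °C takes 394.5×2.09×9.894 = 8157.7 J, leaving 25114 J for melting.
Fully melting the ice requires m_ice L_f = 394.5×334 = 131763 J.
That's not enough to melt it all — equilibrium is at 0 °C with ice remaining.
m_melt = 25114 / L_f = 75.19 g.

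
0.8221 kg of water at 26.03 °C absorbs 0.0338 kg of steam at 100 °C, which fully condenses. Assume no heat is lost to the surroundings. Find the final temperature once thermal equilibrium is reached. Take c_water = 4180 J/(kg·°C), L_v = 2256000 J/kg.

Sum of m c ΔT and latent-heat terms is zero:
latent heat released on condensation: 0.0338×2256000 = 76253
  condensed water 100 °C→T: 141.28(T − 100)
  original water: 3436.4(T − 26.03)
3577.7 T = 76253 + 14128 + 89449 = 179830
T ≈ 50.26 °C (< 100 °C, so full condensation is consistent).

T_f ≈ 50.3 °C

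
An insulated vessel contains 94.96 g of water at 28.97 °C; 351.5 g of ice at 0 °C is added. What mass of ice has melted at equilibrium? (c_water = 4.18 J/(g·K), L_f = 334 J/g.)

m_melted ≈ 34.4 g

Heat available from the water dropping to 0 °C: 94.96·4.18·28.97 = 11499 J.
To melt every bit of ice: 351.5·334 = 117401 J.
That's not enough to melt it all — equilibrium is at 0 °C with ice remaining.
Mass melted = 11499/334 ≈ 34.43 g.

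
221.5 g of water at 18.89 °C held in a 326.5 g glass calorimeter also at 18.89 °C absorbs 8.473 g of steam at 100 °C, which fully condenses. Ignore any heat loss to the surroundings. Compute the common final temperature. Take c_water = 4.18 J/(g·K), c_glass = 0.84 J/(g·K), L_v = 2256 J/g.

T_f ≈ 36.7 °C

Taking heat into each body as positive, Σ m c ΔT = 0:
latent heat released on condensation: 8.473×2256 = 19115; condensed water 100 °C→T: 35.42(T − 100); original water: 925.87(T − 18.89); glass cup: 326.5×0.84×(T − 18.89) = 274.26(T − 18.89)
1235.5 T = 19115 + 3541.7 + 22670 = 45327
T ≈ 36.69 °C, under the boiling point, so the assumption holds.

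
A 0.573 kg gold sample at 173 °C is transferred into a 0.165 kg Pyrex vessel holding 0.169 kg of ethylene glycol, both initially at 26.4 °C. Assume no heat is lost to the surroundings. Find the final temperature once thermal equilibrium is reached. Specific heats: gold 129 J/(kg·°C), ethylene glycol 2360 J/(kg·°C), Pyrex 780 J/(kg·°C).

T_f ≈ 44.4 °C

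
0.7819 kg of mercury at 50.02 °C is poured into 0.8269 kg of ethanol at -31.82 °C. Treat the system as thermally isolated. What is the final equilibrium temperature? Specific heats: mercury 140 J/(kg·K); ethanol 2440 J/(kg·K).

Setting the total heat transfer to zero:
0.7819·140·(T − 50.02) + 0.8269·2440·(T − (-31.82)) = 0
(109.47 + 2017.6) T = 109.47·50.02 + 2017.6·(-31.82)
T = -58726 / 2127.1 = -27.6 °C

T_f ≈ -27.6 °C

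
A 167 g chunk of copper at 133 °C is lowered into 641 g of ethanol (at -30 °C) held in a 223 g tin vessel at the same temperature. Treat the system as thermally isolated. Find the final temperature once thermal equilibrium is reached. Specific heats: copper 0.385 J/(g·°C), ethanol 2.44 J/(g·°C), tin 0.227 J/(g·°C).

With ΣQ=0 the equilibrium temperature is the m·c-weighted mean:
T_f = (64.3*133 + 1564*(-30) + 50.62*(-30)) / (64.3 + 1564 + 50.62)
    = -39889 / 1679 ≈ -23.76 °C

T_f ≈ -23.8 °C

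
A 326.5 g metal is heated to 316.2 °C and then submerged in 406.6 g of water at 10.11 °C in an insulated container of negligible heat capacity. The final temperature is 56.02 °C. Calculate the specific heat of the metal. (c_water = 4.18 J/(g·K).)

Heat lost by the metal = heat gained by the water:
326.5·c·(316.2 − 56.02) = 406.6·4.18·(56.02 − 10.11)
84949 c = 78028  ⇒  c ≈ 0.9185 J/(g·K)

c ≈ 0.919 J/(g·K)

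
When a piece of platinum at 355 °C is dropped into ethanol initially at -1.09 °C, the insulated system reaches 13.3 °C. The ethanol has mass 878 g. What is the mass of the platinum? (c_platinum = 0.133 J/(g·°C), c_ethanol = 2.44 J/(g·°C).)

m ≈ 678 g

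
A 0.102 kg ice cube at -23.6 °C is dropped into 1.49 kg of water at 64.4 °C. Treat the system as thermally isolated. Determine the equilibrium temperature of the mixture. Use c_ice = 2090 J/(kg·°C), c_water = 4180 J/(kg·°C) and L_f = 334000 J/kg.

T_f ≈ 54.4 °C

Heat gained plus heat lost sum to zero:
ice -23.6→0 °C: 0.102·2090·23.6 = 5031
  latent heat to melt: 0.102·334000 = 34068
  warm the meltwater: 426.36 T
  water: 6228.2(T − 64.4)
6654.6 T = 401096 − 39099 = 361997
T ≈ 54.40 °C (positive, so assuming full melt was valid).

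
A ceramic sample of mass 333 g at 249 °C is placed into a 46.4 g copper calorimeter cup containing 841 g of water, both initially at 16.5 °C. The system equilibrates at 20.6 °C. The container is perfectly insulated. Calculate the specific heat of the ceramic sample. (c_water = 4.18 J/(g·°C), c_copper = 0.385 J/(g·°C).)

c ≈ 0.19 J/(g·°C)

Let T be the final temperature. ΣQ_i = 0:
333×c×(20.6 − 249) + 841×4.18×(20.6 − 16.5) + 46.4×0.385×(20.6 − 16.5) = 0
-76057 c = -14486
c = -14486/-76057 ≈ 0.1905 J/(g·°C)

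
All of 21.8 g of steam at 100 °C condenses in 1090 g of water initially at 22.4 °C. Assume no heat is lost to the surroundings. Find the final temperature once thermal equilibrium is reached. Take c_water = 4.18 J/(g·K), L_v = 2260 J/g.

Let T be the final temperature. ΣQ_i = 0:
condense steam: −21.8·2260 = −49268; condensed water 100 °C→T: 91.12(T − 100); original water: 4556.2(T − 22.4)
4647.3 T = 49268 + 9112.4 + 102059 = 160439
T ≈ 34.52 °C, under the boiling point, so the assumption holds.

T_f ≈ 34.5 °C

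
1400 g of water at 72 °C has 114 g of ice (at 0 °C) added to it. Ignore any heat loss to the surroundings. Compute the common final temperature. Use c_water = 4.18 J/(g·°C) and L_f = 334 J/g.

Setting the total heat transfer to zero:
latent heat to melt: 114×334 = 38076
  meltwater 0→T: 114×4.18×T = 476.52 T
  water cools: 1400×4.18×(T − 72) = 5852(T − 72)
6328.5 T = 421344 − 38076 = 383268
T ≈ 60.56 °C — above 0 °C, consistent with complete melting.

T_f ≈ 60.6 °C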